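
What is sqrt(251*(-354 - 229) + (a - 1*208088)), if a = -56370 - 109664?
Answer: I*sqrt(520455) ≈ 721.43*I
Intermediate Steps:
a = -166034
sqrt(251*(-354 - 229) + (a - 1*208088)) = sqrt(251*(-354 - 229) + (-166034 - 1*208088)) = sqrt(251*(-583) + (-166034 - 208088)) = sqrt(-146333 - 374122) = sqrt(-520455) = I*sqrt(520455)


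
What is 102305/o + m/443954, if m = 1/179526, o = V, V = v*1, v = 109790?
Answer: 815384004428801/875040416842116 ≈ 0.93182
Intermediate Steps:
V = 109790 (V = 109790*1 = 109790)
o = 109790
m = 1/179526 ≈ 5.5702e-6
102305/o + m/443954 = 102305/109790 + (1/179526)/443954 = 102305*(1/109790) + (1/179526)*(1/443954) = 20461/21958 + 1/79701285804 = 815384004428801/875040416842116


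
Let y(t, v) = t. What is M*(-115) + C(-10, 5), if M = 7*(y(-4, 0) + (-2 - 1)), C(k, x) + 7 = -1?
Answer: 5627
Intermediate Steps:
C(k, x) = -8 (C(k, x) = -7 - 1 = -8)
M = -49 (M = 7*(-4 + (-2 - 1)) = 7*(-4 - 3) = 7*(-7) = -49)
M*(-115) + C(-10, 5) = -49*(-115) - 8 = 5635 - 8 = 5627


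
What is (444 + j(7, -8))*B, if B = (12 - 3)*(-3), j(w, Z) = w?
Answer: -12177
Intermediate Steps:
B = -27 (B = 9*(-3) = -27)
(444 + j(7, -8))*B = (444 + 7)*(-27) = 451*(-27) = -12177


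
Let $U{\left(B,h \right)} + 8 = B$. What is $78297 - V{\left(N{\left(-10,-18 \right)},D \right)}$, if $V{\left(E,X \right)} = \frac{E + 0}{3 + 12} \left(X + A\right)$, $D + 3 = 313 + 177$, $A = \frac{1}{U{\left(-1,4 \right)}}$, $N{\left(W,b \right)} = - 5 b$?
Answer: $\frac{226127}{3} \approx 75376.0$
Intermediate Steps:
$U{\left(B,h \right)} = -8 + B$
$A = - \frac{1}{9}$ ($A = \frac{1}{-8 - 1} = \frac{1}{-9} = - \frac{1}{9} \approx -0.11111$)
$D = 487$ ($D = -3 + \left(313 + 177\right) = -3 + 490 = 487$)
$V{\left(E,X \right)} = \frac{E \left(- \frac{1}{9} + X\right)}{15}$ ($V{\left(E,X \right)} = \frac{E + 0}{3 + 12} \left(X - \frac{1}{9}\right) = \frac{E}{15} \left(- \frac{1}{9} + X\right) = \frac{E \left(- \frac{1}{9} + X\right)}{15}$)
$78297 - V{\left(N{\left(-10,-18 \right)},D \right)} = 78297 - \frac{\left(-5\right) \left(-18\right) \left(-1 + 9 \cdot 487\right)}{135} = 78297 - \frac{1}{135} \cdot 90 \left(-1 + 4383\right) = 78297 - \frac{1}{135} \cdot 90 \cdot 4382 = 78297 - \frac{8764}{3} = \frac{226127}{3}$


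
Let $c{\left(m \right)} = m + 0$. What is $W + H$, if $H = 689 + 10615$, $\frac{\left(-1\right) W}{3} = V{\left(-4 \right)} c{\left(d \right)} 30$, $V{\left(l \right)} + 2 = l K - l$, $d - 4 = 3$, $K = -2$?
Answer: $5004$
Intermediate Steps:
$d = 7$ ($d = 4 + 3 = 7$)
$c{\left(m \right)} = m$
$V{\left(l \right)} = -2 - 3 l$ ($V{\left(l \right)} = -2 + \left(l \left(-2\right) - l\right) = -2 - 3 l$)
$W = -6300$ ($W = - 3 \left(-2 - -12\right) 7 \cdot 30 = - 3 \left(-2 + 12\right) 7 \cdot 30 = - 3 \cdot 10 \cdot 7 \cdot 30 = - 3 \cdot 70 \cdot 30 = \left(-3\right) 2100 = -6300$)
$H = 11304$
$W + H = -6300 + 11304 = 5004$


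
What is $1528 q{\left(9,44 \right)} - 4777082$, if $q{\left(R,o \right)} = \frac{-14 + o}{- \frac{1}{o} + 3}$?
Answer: $- \frac{623780782}{131} \approx -4.7617 \cdot 10^{6}$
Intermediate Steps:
$q{\left(R,o \right)} = \frac{-14 + o}{3 - \frac{1}{o}}$
$1528 q{\left(9,44 \right)} - 4777082 = 1528 \frac{44 \left(-14 + 44\right)}{-1 + 3 \cdot 44} - 4777082 = 1528 \cdot 44 \frac{1}{-1 + 132} \cdot 30 - 4777082 = 1528 \cdot 44 \cdot \frac{1}{131} \cdot 30 - 4777082 = 1528 \cdot \frac{1320}{131} - 4777082 = \frac{2016960}{131} - 4777082 = - \frac{623780782}{131}$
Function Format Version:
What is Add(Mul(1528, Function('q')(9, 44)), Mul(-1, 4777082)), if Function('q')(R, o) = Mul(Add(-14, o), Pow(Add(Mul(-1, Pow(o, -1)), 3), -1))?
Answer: Rational(-623780782, 131) ≈ -4.7617e+6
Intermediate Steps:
Function('q')(R, o) = Mul(Pow(Add(3, Mul(-1, Pow(o, -1))), -1), Add(-14, o)) (Function('q')(R, o) = Mul(Add(-14, o), Pow(Add(3, Mul(-1, Pow(o, -1))), -1)) = Mul(Pow(Add(3, Mul(-1, Pow(o, -1))), -1), Add(-14, o)))
Add(Mul(1528, Function('q')(9, 44)), Mul(-1, 4777082)) = Add(Mul(1528, Mul(44, Pow(Add(-1, Mul(3, 44)), -1), Add(-14, 44))), Mul(-1, 4777082)) = Add(Mul(1528, Mul(44, Pow(Add(-1, 132), -1), 30)), -4777082) = Add(Mul(1528, Mul(44, Pow(131, -1), 30)), -4777082) = Add(Mul(1528, Mul(44, Rational(1, 131), 30)), -4777082) = Add(Mul(1528, Rational(1320, 131)), -4777082) = Add(Rational(2016960, 131), -4777082) = Rational(-623780782, 131)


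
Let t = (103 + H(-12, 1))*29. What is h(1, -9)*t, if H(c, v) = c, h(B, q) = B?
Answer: 2639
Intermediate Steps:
t = 2639 (t = (103 - 12)*29 = 91*29 = 2639)
h(1, -9)*t = 1*2639 = 2639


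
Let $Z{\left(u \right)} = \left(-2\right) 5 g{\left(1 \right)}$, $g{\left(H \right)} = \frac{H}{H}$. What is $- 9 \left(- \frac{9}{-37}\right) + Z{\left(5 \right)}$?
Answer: $- \frac{451}{37} \approx -12.189$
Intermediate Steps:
$g{\left(H \right)} = 1$
$Z{\left(u \right)} = -10$ ($Z{\left(u \right)} = \left(-2\right) 5 \cdot 1 = \left(-10\right) 1 = -10$)
$- 9 \left(- \frac{9}{-37}\right) + Z{\left(5 \right)} = - 9 \left(- \frac{9}{-37}\right) - 10 = - 9 \left(\left(-9\right) \left(- \frac{1}{37}\right)\right) - 10 = \left(-9\right) \frac{9}{37} - 10 = - \frac{81}{37} - 10 = - \frac{451}{37}$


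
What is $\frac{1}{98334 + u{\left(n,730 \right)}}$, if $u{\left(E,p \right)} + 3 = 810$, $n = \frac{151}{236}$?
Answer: $\frac{1}{99141} \approx 1.0087 \cdot 10^{-5}$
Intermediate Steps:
$n = \frac{151}{236}$ ($n = 151 \cdot \frac{1}{236} = \frac{151}{236} \approx 0.63983$)
$u{\left(E,p \right)} = 807$ ($u{\left(E,p \right)} = -3 + 810 = 807$)
$\frac{1}{98334 + u{\left(n,730 \right)}} = \frac{1}{98334 + 807} = \frac{1}{99141}$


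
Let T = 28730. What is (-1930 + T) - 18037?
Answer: 8763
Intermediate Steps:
(-1930 + T) - 18037 = (-1930 + 28730) - 18037 = 26800 - 18037 = 8763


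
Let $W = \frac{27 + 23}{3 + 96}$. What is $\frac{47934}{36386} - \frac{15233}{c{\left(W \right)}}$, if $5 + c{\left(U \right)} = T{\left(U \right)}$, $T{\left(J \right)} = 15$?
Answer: $- \frac{276894299}{181930} \approx -1522.0$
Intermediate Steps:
$W = \frac{50}{99} \approx 0.50505$
$c{\left(U \right)} = 10$ ($c{\left(U \right)} = -5 + 15 = 10$)
$\frac{47934}{36386} - \frac{15233}{c{\left(W \right)}} = \frac{47934}{36386} - \frac{15233}{10} = 47934 \cdot \frac{1}{36386} - \frac{15233}{10} = \frac{23967}{18193} - \frac{15233}{10} = - \frac{276894299}{181930}$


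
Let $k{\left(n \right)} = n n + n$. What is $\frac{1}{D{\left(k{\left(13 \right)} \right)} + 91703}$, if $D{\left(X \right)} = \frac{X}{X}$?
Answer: $\frac{1}{91704} \approx 1.0905 \cdot 10^{-5}$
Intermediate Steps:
$k{\left(n \right)} = n + n^{2}$ ($k{\left(n \right)} = n^{2} + n = n + n^{2}$)
$D{\left(X \right)} = 1$
$\frac{1}{D{\left(k{\left(13 \right)} \right)} + 91703} = \frac{1}{1 + 91703} = \frac{1}{91704}$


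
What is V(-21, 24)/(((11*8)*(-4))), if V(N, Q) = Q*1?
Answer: -3/44 ≈ -0.068182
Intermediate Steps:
V(N, Q) = Q
V(-21, 24)/(((11*8)*(-4))) = 24/(((11*8)*(-4))) = 24/((88*(-4))) = 24/(-352) = 24*(-1/352) = -3/44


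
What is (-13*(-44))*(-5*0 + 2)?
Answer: 1144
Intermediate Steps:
(-13*(-44))*(-5*0 + 2) = 572*(0 + 2) = 572*2 = 1144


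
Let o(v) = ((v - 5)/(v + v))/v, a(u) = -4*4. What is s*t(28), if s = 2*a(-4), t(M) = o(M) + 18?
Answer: -28247/49 ≈ -576.47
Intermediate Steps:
a(u) = -16
o(v) = (-5 + v)/(2*v**2) (o(v) = ((-5 + v)/((2*v)))/v = ((-5 + v)*(1/(2*v)))/v = ((-5 + v)/(2*v))/v = (-5 + v)/(2*v**2))
t(M) = 18 + (-5 + M)/(2*M**2) (t(M) = (-5 + M)/(2*M**2) + 18 = 18 + (-5 + M)/(2*M**2))
s = -32 (s = 2*(-16) = -32)
s*t(28) = -16*(-5 + 28 + 36*28**2)/28**2 = -16*(-5 + 28 + 36*784)/784 = -16*(-5 + 28 + 28224)/784 = -16*28247/784 = -32*28247/1568 = -28247/49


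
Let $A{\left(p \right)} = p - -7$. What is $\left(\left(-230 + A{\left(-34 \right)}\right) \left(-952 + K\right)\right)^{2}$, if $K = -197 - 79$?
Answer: $99600835216$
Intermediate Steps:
$K = -276$
$A{\left(p \right)} = 7 + p$ ($A{\left(p \right)} = p + 7 = 7 + p$)
$\left(\left(-230 + A{\left(-34 \right)}\right) \left(-952 + K\right)\right)^{2} = \left(\left(-230 + \left(7 - 34\right)\right) \left(-952 - 276\right)\right)^{2} = \left(\left(-230 - 27\right) \left(-1228\right)\right)^{2} = \left(\left(-257\right) \left(-1228\right)\right)^{2} = 315596^{2} = 99600835216$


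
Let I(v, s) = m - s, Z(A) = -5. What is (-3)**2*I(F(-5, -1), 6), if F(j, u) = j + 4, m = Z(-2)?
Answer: -99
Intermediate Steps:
m = -5
F(j, u) = 4 + j
I(v, s) = -5 - s
(-3)**2*I(F(-5, -1), 6) = (-3)**2*(-5 - 1*6) = 9*(-5 - 6) = 9*(-11) = -99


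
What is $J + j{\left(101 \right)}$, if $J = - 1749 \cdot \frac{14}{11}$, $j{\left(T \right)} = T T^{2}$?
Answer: $1028075$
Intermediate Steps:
$j{\left(T \right)} = T^{3}$
$J = -2226$ ($J = - 1749 \cdot 14 \cdot \frac{1}{11} = \left(-1749\right) \frac{14}{11} = -2226$)
$J + j{\left(101 \right)} = -2226 + 101^{3} = -2226 + 1030301 = 1028075$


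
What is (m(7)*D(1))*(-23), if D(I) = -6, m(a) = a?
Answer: 966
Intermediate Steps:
(m(7)*D(1))*(-23) = (7*(-6))*(-23) = -42*(-23) = 966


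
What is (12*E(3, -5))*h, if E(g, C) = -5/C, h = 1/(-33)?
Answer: -4/11 ≈ -0.36364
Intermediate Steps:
h = -1/33 ≈ -0.030303
(12*E(3, -5))*h = (12*(-5/(-5)))*(-1/33) = (12*(-5*(-⅕)))*(-1/33) = (12*1)*(-1/33) = 12*(-1/33) = -4/11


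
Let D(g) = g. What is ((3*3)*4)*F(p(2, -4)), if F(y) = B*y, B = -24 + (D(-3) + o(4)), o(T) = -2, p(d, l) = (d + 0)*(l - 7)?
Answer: 22968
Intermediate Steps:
p(d, l) = d*(-7 + l)
B = -29 (B = -24 + (-3 - 2) = -24 - 5 = -29)
F(y) = -29*y
((3*3)*4)*F(p(2, -4)) = ((3*3)*4)*(-58*(-7 - 4)) = (9*4)*(-58*(-11)) = 36*(-29*(-22)) = 36*638 = 22968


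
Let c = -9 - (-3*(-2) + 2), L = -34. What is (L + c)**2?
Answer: 2601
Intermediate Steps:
c = -17 (c = -9 - (6 + 2) = -9 - 1*8 = -9 - 8 = -17)
(L + c)**2 = (-34 - 17)**2 = (-51)**2 = 2601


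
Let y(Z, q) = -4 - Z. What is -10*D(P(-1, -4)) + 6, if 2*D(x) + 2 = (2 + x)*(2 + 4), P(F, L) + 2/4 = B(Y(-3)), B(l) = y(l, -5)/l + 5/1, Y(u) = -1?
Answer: -269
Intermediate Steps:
B(l) = 5 + (-4 - l)/l (B(l) = (-4 - l)/l + 5/1 = (-4 - l)/l + 5*1 = (-4 - l)/l + 5 = 5 + (-4 - l)/l)
P(F, L) = 15/2 (P(F, L) = -½ + (4 - 4/(-1)) = -½ + (4 - 4*(-1)) = -½ + (4 + 4) = -½ + 8 = 15/2)
D(x) = 5 + 3*x (D(x) = -1 + ((2 + x)*(2 + 4))/2 = -1 + ((2 + x)*6)/2 = -1 + (12 + 6*x)/2 = -1 + (6 + 3*x) = 5 + 3*x)
-10*D(P(-1, -4)) + 6 = -10*(5 + 3*(15/2)) + 6 = -10*(5 + 45/2) + 6 = -10*55/2 + 6 = -275 + 6 = -269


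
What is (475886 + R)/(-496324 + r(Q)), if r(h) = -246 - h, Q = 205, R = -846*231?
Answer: -56092/99355 ≈ -0.56456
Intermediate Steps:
R = -195426
(475886 + R)/(-496324 + r(Q)) = (475886 - 195426)/(-496324 + (-246 - 1*205)) = 280460/(-496324 + (-246 - 205)) = 280460/(-496324 - 451) = 280460/(-496775) = 280460*(-1/496775) = -56092/99355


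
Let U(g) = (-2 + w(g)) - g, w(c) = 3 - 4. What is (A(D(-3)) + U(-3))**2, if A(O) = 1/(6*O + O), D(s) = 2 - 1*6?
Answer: 1/784 ≈ 0.0012755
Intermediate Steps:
w(c) = -1
U(g) = -3 - g (U(g) = (-2 - 1) - g = -3 - g)
D(s) = -4 (D(s) = 2 - 6 = -4)
A(O) = 1/(7*O)
(A(D(-3)) + U(-3))**2 = ((1/7)/(-4) + (-3 - 1*(-3)))**2 = ((1/7)*(-1/4) + (-3 + 3))**2 = (-1/28 + 0)**2 = (-1/28)**2 = 1/784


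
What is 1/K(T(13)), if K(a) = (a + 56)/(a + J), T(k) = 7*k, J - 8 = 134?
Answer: 233/147 ≈ 1.5850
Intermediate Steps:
J = 142 (J = 8 + 134 = 142)
K(a) = (56 + a)/(142 + a) (K(a) = (a + 56)/(a + 142) = (56 + a)/(142 + a))
1/K(T(13)) = 1/((56 + 7*13)/(142 + 7*13)) = 1/((56 + 91)/(142 + 91)) = 1/(147/233) = 233/147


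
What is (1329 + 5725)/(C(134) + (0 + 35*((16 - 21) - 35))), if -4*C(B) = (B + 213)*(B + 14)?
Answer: -7054/14239 ≈ -0.49540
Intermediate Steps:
C(B) = -(14 + B)*(213 + B)/4 (C(B) = -(B + 213)*(B + 14)/4 = -(213 + B)*(14 + B)/4 = -(14 + B)*(213 + B)/4)
(1329 + 5725)/(C(134) + (0 + 35*((16 - 21) - 35))) = (1329 + 5725)/((-1491/2 - 227/4*134 - 1/4*134**2) + (0 + 35*((16 - 21) - 35))) = 7054/((-1491/2 - 15209/2 - 1/4*17956) + (0 + 35*(-5 - 35))) = 7054/((-1491/2 - 15209/2 - 4489) + (0 + 35*(-40))) = 7054/(-12839 + (0 - 1400)) = 7054/(-12839 - 1400) = 7054/(-14239) = 7054*(-1/14239) = -7054/14239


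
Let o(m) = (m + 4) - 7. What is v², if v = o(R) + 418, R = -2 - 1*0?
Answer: 170569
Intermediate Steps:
R = -2 (R = -2 + 0 = -2)
o(m) = -3 + m (o(m) = (4 + m) - 7 = -3 + m)
v = 413 (v = (-3 - 2) + 418 = -5 + 418 = 413)
v² = 413² = 170569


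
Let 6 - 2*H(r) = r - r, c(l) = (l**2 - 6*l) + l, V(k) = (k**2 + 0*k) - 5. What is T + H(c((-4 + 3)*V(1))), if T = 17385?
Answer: 17388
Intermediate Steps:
V(k) = -5 + k**2 (V(k) = (k**2 + 0) - 5 = k**2 - 5 = -5 + k**2)
c(l) = l**2 - 5*l
H(r) = 3 (H(r) = 3 - (r - r)/2 = 3 - 1/2*0 = 3 + 0 = 3)
T + H(c((-4 + 3)*V(1))) = 17385 + 3 = 17388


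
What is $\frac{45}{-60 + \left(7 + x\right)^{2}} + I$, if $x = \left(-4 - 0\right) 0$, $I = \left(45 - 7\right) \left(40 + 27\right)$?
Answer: $\frac{27961}{11} \approx 2541.9$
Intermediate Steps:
$I = 2546$ ($I = 38 \cdot 67 = 2546$)
$x = 0$ ($x = \left(-4 + 0\right) 0 = \left(-4\right) 0 = 0$)
$\frac{45}{-60 + \left(7 + x\right)^{2}} + I = \frac{45}{-60 + \left(7 + 0\right)^{2}} + 2546 = \frac{45}{-60 + 7^{2}} + 2546 = \frac{45}{-60 + 49} + 2546 = \frac{45}{-11} + 2546 = 45 \left(- \frac{1}{11}\right) + 2546 = - \frac{45}{11} + 2546 = \frac{27961}{11}$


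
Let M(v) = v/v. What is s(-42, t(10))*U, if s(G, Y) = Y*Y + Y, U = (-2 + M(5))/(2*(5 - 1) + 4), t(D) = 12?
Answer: -13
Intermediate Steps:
M(v) = 1
U = -1/12 (U = (-2 + 1)/(2*(5 - 1) + 4) = -1/(2*4 + 4) = -1/(8 + 4) = -1/12 ≈ -0.083333)
s(G, Y) = Y + Y² (s(G, Y) = Y² + Y = Y + Y²)
s(-42, t(10))*U = (12*(1 + 12))*(-1/12) = (12*13)*(-1/12) = 156*(-1/12) = -13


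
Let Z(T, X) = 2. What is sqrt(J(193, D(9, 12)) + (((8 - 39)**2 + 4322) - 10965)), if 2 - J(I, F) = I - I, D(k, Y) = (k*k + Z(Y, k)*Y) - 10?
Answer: 4*I*sqrt(355) ≈ 75.366*I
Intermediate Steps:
D(k, Y) = -10 + k**2 + 2*Y (D(k, Y) = (k*k + 2*Y) - 10 = (k**2 + 2*Y) - 10 = -10 + k**2 + 2*Y)
J(I, F) = 2 (J(I, F) = 2 - (I - I) = 2 - 1*0 = 2 + 0 = 2)
sqrt(J(193, D(9, 12)) + (((8 - 39)**2 + 4322) - 10965)) = sqrt(2 + (((8 - 39)**2 + 4322) - 10965)) = sqrt(2 + (((-31)**2 + 4322) - 10965)) = sqrt(2 + ((961 + 4322) - 10965)) = sqrt(2 + (5283 - 10965)) = sqrt(2 - 5682) = sqrt(-5680) = 4*I*sqrt(355)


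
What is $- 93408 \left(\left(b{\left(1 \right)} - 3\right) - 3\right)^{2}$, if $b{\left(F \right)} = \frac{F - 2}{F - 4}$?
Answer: $- \frac{8998304}{3} \approx -2.9994 \cdot 10^{6}$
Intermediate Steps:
$b{\left(F \right)} = \frac{-2 + F}{-4 + F}$
$- 93408 \left(\left(b{\left(1 \right)} - 3\right) - 3\right)^{2} = - 93408 \left(\left(\frac{-2 + 1}{-4 + 1} - 3\right) - 3\right)^{2} = - 93408 \left(\left(\frac{1}{-3} \left(-1\right) - 3\right) - 3\right)^{2} = - 93408 \left(\left(\left(- \frac{1}{3}\right) \left(-1\right) - 3\right) - 3\right)^{2} = - 93408 \left(\left(\frac{1}{3} - 3\right) - 3\right)^{2} = - 93408 \left(- \frac{8}{3} - 3\right)^{2} = - 93408 \left(- \frac{17}{3}\right)^{2} = \left(-93408\right) \frac{289}{9} = - \frac{8998304}{3}$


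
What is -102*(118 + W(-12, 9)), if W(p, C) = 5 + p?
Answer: -11322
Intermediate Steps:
-102*(118 + W(-12, 9)) = -102*(118 + (5 - 12)) = -102*(118 - 7) = -102*111 = -11322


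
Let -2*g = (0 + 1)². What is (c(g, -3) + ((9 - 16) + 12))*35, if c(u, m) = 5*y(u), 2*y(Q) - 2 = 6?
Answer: 875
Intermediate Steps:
y(Q) = 4 (y(Q) = 1 + (½)*6 = 1 + 3 = 4)
g = -½ (g = -(0 + 1)²/2 = -½*1² = -½*1 = -½ ≈ -0.50000)
c(u, m) = 20 (c(u, m) = 5*4 = 20)
(c(g, -3) + ((9 - 16) + 12))*35 = (20 + ((9 - 16) + 12))*35 = (20 + (-7 + 12))*35 = (20 + 5)*35 = 25*35 = 875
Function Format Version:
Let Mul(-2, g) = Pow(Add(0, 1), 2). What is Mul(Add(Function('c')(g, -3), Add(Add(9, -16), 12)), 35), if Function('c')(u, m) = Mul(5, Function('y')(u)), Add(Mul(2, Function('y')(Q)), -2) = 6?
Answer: 875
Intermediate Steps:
Function('y')(Q) = 4 (Function('y')(Q) = Add(1, Mul(Rational(1, 2), 6)) = Add(1, 3) = 4)
g = Rational(-1, 2) (g = Mul(Rational(-1, 2), Pow(Add(0, 1), 2)) = Mul(Rational(-1, 2), Pow(1, 2)) = Mul(Rational(-1, 2), 1) = Rational(-1, 2) ≈ -0.50000)
Function('c')(u, m) = 20 (Function('c')(u, m) = Mul(5, 4) = 20)
Mul(Add(Function('c')(g, -3), Add(Add(9, -16), 12)), 35) = Mul(Add(20, Add(Add(9, -16), 12)), 35) = Mul(Add(20, Add(-7, 12)), 35) = Mul(Add(20, 5), 35) = Mul(25, 35) = 875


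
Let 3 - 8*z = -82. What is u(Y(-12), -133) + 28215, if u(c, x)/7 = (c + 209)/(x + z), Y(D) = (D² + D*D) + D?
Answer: 27595325/979 ≈ 28187.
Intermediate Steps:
z = 85/8 (z = 3/8 - ⅛*(-82) = 3/8 + 41/4 = 85/8 ≈ 10.625)
Y(D) = D + 2*D² (Y(D) = (D² + D²) + D = 2*D² + D = D + 2*D²)
u(c, x) = 7*(209 + c)/(85/8 + x) (u(c, x) = 7*((c + 209)/(x + 85/8)) = 7*((209 + c)/(85/8 + x)) = 7*(209 + c)/(85/8 + x))
u(Y(-12), -133) + 28215 = 56*(209 - 12*(1 + 2*(-12)))/(85 + 8*(-133)) + 28215 = 56*(209 - 12*(1 - 24))/(85 - 1064) + 28215 = 56*(209 - 12*(-23))/(-979) + 28215 = 56*(-1/979)*(209 + 276) + 28215 = 56*(-1/979)*485 + 28215 = -27160/979 + 28215 = 27595325/979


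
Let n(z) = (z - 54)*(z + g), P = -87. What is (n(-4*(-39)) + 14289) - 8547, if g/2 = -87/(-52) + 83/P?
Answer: 8218859/377 ≈ 21801.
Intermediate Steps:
g = 3253/2262 (g = 2*(-87/(-52) + 83/(-87)) = 2*(-87*(-1/52) + 83*(-1/87)) = 2*(87/52 - 83/87) = 2*(3253/4524) = 3253/2262 ≈ 1.4381)
n(z) = (-54 + z)*(3253/2262 + z) (n(z) = (z - 54)*(z + 3253/2262) = (-54 + z)*(3253/2262 + z))
(n(-4*(-39)) + 14289) - 8547 = ((-29277/377 + (-4*(-39))**2 - (-237790)*(-39)/1131) + 14289) - 8547 = ((-29277/377 + 156**2 - 118895/2262*156) + 14289) - 8547 = ((-29277/377 + 24336 - 237790/29) + 14289) - 8547 = (6054125/377 + 14289) - 8547 = 11441078/377 - 8547 = 8218859/377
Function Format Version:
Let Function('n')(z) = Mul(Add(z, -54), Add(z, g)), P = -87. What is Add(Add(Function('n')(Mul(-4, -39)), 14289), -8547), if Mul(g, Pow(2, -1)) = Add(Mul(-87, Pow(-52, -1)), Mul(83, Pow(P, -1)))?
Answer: Rational(8218859, 377) ≈ 21801.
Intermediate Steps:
g = Rational(3253, 2262) (g = Mul(2, Add(Mul(-87, Pow(-52, -1)), Mul(83, Pow(-87, -1)))) = Mul(2, Add(Mul(-87, Rational(-1, 52)), Mul(83, Rational(-1, 87)))) = Mul(2, Add(Rational(87, 52), Rational(-83, 87))) = Mul(2, Rational(3253, 4524)) = Rational(3253, 2262) ≈ 1.4381)
Function('n')(z) = Mul(Add(-54, z), Add(Rational(3253, 2262), z)) (Function('n')(z) = Mul(Add(z, -54), Add(z, Rational(3253, 2262))) = Mul(Add(-54, z), Add(Rational(3253, 2262), z)))
Add(Add(Function('n')(Mul(-4, -39)), 14289), -8547) = Add(Add(Add(Rational(-29277, 377), Pow(Mul(-4, -39), 2), Mul(Rational(-118895, 2262), Mul(-4, -39))), 14289), -8547) = Add(Add(Add(Rational(-29277, 377), Pow(156, 2), Mul(Rational(-118895, 2262), 156)), 14289), -8547) = Add(Add(Add(Rational(-29277, 377), 24336, Rational(-237790, 29)), 14289), -8547) = Add(Add(Rational(6054125, 377), 14289), -8547) = Add(Rational(11441078, 377), -8547) = Rational(8218859, 377)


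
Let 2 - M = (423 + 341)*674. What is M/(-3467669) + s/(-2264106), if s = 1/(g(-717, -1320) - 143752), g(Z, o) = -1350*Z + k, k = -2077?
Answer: 958482230382059815/6454611886880166594 ≈ 0.14850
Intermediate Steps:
g(Z, o) = -2077 - 1350*Z (g(Z, o) = -1350*Z - 2077 = -2077 - 1350*Z)
M = -514934 (M = 2 - (423 + 341)*674 = 2 - 764*674 = 2 - 1*514936 = 2 - 514936 = -514934)
s = 1/822121 (s = 1/((-2077 - 1350*(-717)) - 143752) = 1/((-2077 + 967950) - 143752) = 1/(965873 - 143752) = 1/822121 ≈ 1.2164e-6)
M/(-3467669) + s/(-2264106) = -514934/(-3467669) + (1/822121)/(-2264106) = -514934*(-1/3467669) + (1/822121)*(-1/2264106) = 514934/3467669 - 1/1861369088826 = 958482230382059815/6454611886880166594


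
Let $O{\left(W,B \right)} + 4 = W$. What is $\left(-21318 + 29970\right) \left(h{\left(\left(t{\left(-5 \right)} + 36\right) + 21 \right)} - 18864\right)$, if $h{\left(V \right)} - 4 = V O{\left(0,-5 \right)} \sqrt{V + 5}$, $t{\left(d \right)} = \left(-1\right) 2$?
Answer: $-163176720 - 3806880 \sqrt{15} \approx -1.7792 \cdot 10^{8}$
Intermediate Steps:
$t{\left(d \right)} = -2$
$O{\left(W,B \right)} = -4 + W$
$h{\left(V \right)} = 4 - 4 V \sqrt{5 + V}$ ($h{\left(V \right)} = 4 + V \left(-4 + 0\right) \sqrt{V + 5} = 4 + V \left(-4\right) \sqrt{5 + V} = 4 + - 4 V \sqrt{5 + V} = 4 - 4 V \sqrt{5 + V}$)
$\left(-21318 + 29970\right) \left(h{\left(\left(t{\left(-5 \right)} + 36\right) + 21 \right)} - 18864\right) = \left(-21318 + 29970\right) \left(\left(4 - 4 \left(\left(-2 + 36\right) + 21\right) \sqrt{5 + \left(\left(-2 + 36\right) + 21\right)}\right) - 18864\right) = 8652 \left(\left(4 - 4 \left(34 + 21\right) \sqrt{5 + \left(34 + 21\right)}\right) - 18864\right) = 8652 \left(\left(4 - 220 \sqrt{5 + 55}\right) - 18864\right) = 8652 \left(\left(4 - 220 \sqrt{60}\right) - 18864\right) = 8652 \left(\left(4 - 220 \cdot 2 \sqrt{15}\right) - 18864\right) = 8652 \left(\left(4 - 440 \sqrt{15}\right) - 18864\right) = 8652 \left(-18860 - 440 \sqrt{15}\right) = -163176720 - 3806880 \sqrt{15}$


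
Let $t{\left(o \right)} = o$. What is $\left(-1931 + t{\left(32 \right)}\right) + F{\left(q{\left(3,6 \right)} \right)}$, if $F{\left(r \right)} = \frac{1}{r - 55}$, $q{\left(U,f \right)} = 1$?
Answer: $- \frac{102547}{54} \approx -1899.0$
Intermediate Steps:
$F{\left(r \right)} = \frac{1}{-55 + r}$ ($F{\left(r \right)} = \frac{1}{r - 55} = \frac{1}{-55 + r}$)
$\left(-1931 + t{\left(32 \right)}\right) + F{\left(q{\left(3,6 \right)} \right)} = \left(-1931 + 32\right) + \frac{1}{-55 + 1} = -1899 + \frac{1}{-54} = -1899 - \frac{1}{54} = - \frac{102547}{54}$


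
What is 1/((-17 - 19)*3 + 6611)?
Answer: 1/6503 ≈ 0.00015378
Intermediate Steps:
1/((-17 - 19)*3 + 6611) = 1/(-36*3 + 6611) = 1/(-108 + 6611) = 1/6503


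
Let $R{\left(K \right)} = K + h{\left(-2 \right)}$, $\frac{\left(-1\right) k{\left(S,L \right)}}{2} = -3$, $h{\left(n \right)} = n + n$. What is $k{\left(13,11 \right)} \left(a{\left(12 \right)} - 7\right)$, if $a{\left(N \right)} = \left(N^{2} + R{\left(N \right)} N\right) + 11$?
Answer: $1464$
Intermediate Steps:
$h{\left(n \right)} = 2 n$
$k{\left(S,L \right)} = 6$ ($k{\left(S,L \right)} = \left(-2\right) \left(-3\right) = 6$)
$R{\left(K \right)} = -4 + K$ ($R{\left(K \right)} = K + 2 \left(-2\right) = K - 4 = -4 + K$)
$a{\left(N \right)} = 11 + N^{2} + N \left(-4 + N\right)$ ($a{\left(N \right)} = \left(N^{2} + \left(-4 + N\right) N\right) + 11 = \left(N^{2} + N \left(-4 + N\right)\right) + 11 = 11 + N^{2} + N \left(-4 + N\right)$)
$k{\left(13,11 \right)} \left(a{\left(12 \right)} - 7\right) = 6 \left(\left(11 + 12^{2} + 12 \left(-4 + 12\right)\right) - 7\right) = 6 \left(\left(11 + 144 + 12 \cdot 8\right) - 7\right) = 6 \left(\left(11 + 144 + 96\right) - 7\right) = 6 \left(251 - 7\right) = 6 \cdot 244 = 1464$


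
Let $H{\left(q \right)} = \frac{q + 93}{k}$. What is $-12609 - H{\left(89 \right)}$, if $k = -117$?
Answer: $- \frac{113467}{9} \approx -12607.0$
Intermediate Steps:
$H{\left(q \right)} = - \frac{31}{39} - \frac{q}{117}$ ($H{\left(q \right)} = \frac{q + 93}{-117} = \left(93 + q\right) \left(- \frac{1}{117}\right) = - \frac{31}{39} - \frac{q}{117}$)
$-12609 - H{\left(89 \right)} = -12609 - \left(- \frac{31}{39} - \frac{89}{117}\right) = -12609 - - \frac{14}{9} = -12609 + \frac{14}{9} = - \frac{113467}{9}$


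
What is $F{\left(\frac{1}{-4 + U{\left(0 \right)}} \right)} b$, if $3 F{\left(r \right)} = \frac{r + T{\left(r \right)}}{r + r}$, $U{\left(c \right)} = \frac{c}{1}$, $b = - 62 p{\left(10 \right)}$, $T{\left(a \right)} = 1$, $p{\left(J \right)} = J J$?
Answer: $3100$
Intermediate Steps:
$p{\left(J \right)} = J^{2}$
$b = -6200$ ($b = - 62 \cdot 10^{2} = \left(-62\right) 100 = -6200$)
$U{\left(c \right)} = c$ ($U{\left(c \right)} = c 1 = c$)
$F{\left(r \right)} = \frac{1 + r}{6 r}$ ($F{\left(r \right)} = \frac{\left(r + 1\right) \frac{1}{r + r}}{3} = \frac{\left(1 + r\right) \frac{1}{2 r}}{3} = \frac{\frac{1}{2} \frac{1}{r} \left(1 + r\right)}{3} = \frac{1 + r}{6 r}$)
$F{\left(\frac{1}{-4 + U{\left(0 \right)}} \right)} b = \frac{1 + \frac{1}{-4 + 0}}{6 \frac{1}{-4 + 0}} \left(-6200\right) = \frac{1 + \frac{1}{-4}}{6 \frac{1}{-4}} \left(-6200\right) = \frac{1 - \frac{1}{4}}{6 \left(- \frac{1}{4}\right)} \left(-6200\right) = \frac{1}{6} \left(-4\right) \frac{3}{4} \left(-6200\right) = \left(- \frac{1}{2}\right) \left(-6200\right) = 3100$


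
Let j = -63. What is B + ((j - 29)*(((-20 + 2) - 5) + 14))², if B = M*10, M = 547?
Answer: 691054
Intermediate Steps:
B = 5470 (B = 547*10 = 5470)
B + ((j - 29)*(((-20 + 2) - 5) + 14))² = 5470 + ((-63 - 29)*(((-20 + 2) - 5) + 14))² = 5470 + (-92*((-18 - 5) + 14))² = 5470 + (-92*(-23 + 14))² = 5470 + (-92*(-9))² = 5470 + 828² = 5470 + 685584 = 691054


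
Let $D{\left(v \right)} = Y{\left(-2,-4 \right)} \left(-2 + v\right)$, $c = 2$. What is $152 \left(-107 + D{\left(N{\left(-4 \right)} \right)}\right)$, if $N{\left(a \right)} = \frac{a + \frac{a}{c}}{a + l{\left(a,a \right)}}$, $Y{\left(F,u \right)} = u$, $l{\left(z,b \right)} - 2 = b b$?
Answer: $- \frac{103512}{7} \approx -14787.0$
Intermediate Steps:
$l{\left(z,b \right)} = 2 + b^{2}$ ($l{\left(z,b \right)} = 2 + b b = 2 + b^{2}$)
$N{\left(a \right)} = \frac{3 a}{2 \left(2 + a + a^{2}\right)}$ ($N{\left(a \right)} = \frac{a + \frac{a}{2}}{a + \left(2 + a^{2}\right)} = \frac{a + a \frac{1}{2}}{2 + a + a^{2}} = \frac{a + \frac{a}{2}}{2 + a + a^{2}} = \frac{\frac{3}{2} a}{2 + a + a^{2}} = \frac{3 a}{2 \left(2 + a + a^{2}\right)}$)
$D{\left(v \right)} = 8 - 4 v$ ($D{\left(v \right)} = - 4 \left(-2 + v\right) = 8 - 4 v$)
$152 \left(-107 + D{\left(N{\left(-4 \right)} \right)}\right) = 152 \left(-107 + \left(8 - 4 \cdot \frac{3}{2} \left(-4\right) \frac{1}{2 - 4 + \left(-4\right)^{2}}\right)\right) = 152 \left(-107 + \left(8 - 4 \cdot \frac{3}{2} \left(-4\right) \frac{1}{2 - 4 + 16}\right)\right) = 152 \left(-107 + \left(8 - 4 \cdot \frac{3}{2} \left(-4\right) \frac{1}{14}\right)\right) = 152 \left(-107 + \left(8 - - \frac{12}{7}\right)\right) = 152 \left(-107 + \left(8 + \frac{12}{7}\right)\right) = 152 \left(-107 + \frac{68}{7}\right) = 152 \left(- \frac{681}{7}\right) = - \frac{103512}{7}$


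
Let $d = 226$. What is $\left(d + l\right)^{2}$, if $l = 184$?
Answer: $168100$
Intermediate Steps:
$\left(d + l\right)^{2} = \left(226 + 184\right)^{2} = 410^{2} = 168100$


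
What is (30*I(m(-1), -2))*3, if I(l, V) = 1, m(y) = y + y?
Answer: 90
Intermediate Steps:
m(y) = 2*y
(30*I(m(-1), -2))*3 = (30*1)*3 = 30*3 = 90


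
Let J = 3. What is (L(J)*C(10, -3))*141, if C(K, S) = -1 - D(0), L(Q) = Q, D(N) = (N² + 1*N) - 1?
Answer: 0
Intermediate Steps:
D(N) = -1 + N + N² (D(N) = (N² + N) - 1 = (N + N²) - 1 = -1 + N + N²)
C(K, S) = 0 (C(K, S) = -1 - (-1 + 0 + 0²) = -1 - (-1 + 0 + 0) = -1 - 1*(-1) = -1 + 1 = 0)
(L(J)*C(10, -3))*141 = (3*0)*141 = 0*141 = 0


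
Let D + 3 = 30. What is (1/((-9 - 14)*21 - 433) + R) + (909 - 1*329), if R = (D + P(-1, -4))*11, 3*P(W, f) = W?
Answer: 2399917/2748 ≈ 873.33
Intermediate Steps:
P(W, f) = W/3
D = 27 (D = -3 + 30 = 27)
R = 880/3 (R = (27 + (1/3)*(-1))*11 = (27 - 1/3)*11 = (80/3)*11 = 880/3 ≈ 293.33)
(1/((-9 - 14)*21 - 433) + R) + (909 - 1*329) = (1/((-9 - 14)*21 - 433) + 880/3) + (909 - 1*329) = (1/(-23*21 - 433) + 880/3) + (909 - 329) = (1/(-483 - 433) + 880/3) + 580 = (1/(-916) + 880/3) + 580 = (-1/916 + 880/3) + 580 = 806077/2748 + 580 = 2399917/2748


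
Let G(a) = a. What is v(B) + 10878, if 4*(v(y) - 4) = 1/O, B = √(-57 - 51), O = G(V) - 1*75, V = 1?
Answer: 3221071/296 ≈ 10882.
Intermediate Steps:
O = -74 (O = 1 - 1*75 = 1 - 75 = -74)
B = 6*I*√3 (B = √(-108) = 6*I*√3 ≈ 10.392*I)
v(y) = 1183/296 (v(y) = 4 + (¼)/(-74) = 4 + (¼)*(-1/74) = 4 - 1/296 = 1183/296)
v(B) + 10878 = 1183/296 + 10878 = 3221071/296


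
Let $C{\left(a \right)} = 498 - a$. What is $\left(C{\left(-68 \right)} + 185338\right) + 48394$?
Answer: $234298$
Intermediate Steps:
$\left(C{\left(-68 \right)} + 185338\right) + 48394 = \left(\left(498 - -68\right) + 185338\right) + 48394 = \left(\left(498 + 68\right) + 185338\right) + 48394 = \left(566 + 185338\right) + 48394 = 185904 + 48394 = 234298$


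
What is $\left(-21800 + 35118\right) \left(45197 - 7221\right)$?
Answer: $505764368$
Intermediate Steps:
$\left(-21800 + 35118\right) \left(45197 - 7221\right) = 13318 \cdot 37976 = 505764368$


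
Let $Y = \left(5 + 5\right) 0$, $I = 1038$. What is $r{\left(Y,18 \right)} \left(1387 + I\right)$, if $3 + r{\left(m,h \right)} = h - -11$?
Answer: $63050$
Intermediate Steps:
$Y = 0$ ($Y = 10 \cdot 0 = 0$)
$r{\left(m,h \right)} = 8 + h$ ($r{\left(m,h \right)} = -3 + \left(h - -11\right) = -3 + \left(h + 11\right) = -3 + \left(11 + h\right) = 8 + h$)
$r{\left(Y,18 \right)} \left(1387 + I\right) = \left(8 + 18\right) \left(1387 + 1038\right) = 26 \cdot 2425 = 63050$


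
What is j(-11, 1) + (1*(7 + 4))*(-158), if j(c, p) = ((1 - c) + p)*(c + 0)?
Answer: -1881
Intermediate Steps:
j(c, p) = c*(1 + p - c) (j(c, p) = (1 + p - c)*c = c*(1 + p - c))
j(-11, 1) + (1*(7 + 4))*(-158) = -11*(1 + 1 - 1*(-11)) + (1*(7 + 4))*(-158) = -11*(1 + 1 + 11) + (1*11)*(-158) = -11*13 + 11*(-158) = -143 - 1738 = -1881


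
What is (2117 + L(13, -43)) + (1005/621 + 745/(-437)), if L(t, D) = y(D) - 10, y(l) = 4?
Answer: 8302223/3933 ≈ 2110.9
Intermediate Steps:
L(t, D) = -6 (L(t, D) = 4 - 10 = -6)
(2117 + L(13, -43)) + (1005/621 + 745/(-437)) = (2117 - 6) + (1005/621 + 745/(-437)) = 2111 + (1005*(1/621) + 745*(-1/437)) = 2111 + (335/207 - 745/437) = 2111 - 340/3933 = 8302223/3933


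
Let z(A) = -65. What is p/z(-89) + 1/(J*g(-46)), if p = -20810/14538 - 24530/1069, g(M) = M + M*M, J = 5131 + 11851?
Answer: 34148909229167/91052170162380 ≈ 0.37505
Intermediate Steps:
J = 16982
g(M) = M + M**2
p = -189431515/7770561 (p = -20810*1/14538 - 24530*1/1069 = -10405/7269 - 24530/1069 = -189431515/7770561 ≈ -24.378)
p/z(-89) + 1/(J*g(-46)) = -189431515/7770561/(-65) + 1/(16982*((-46*(1 - 46)))) = -189431515/7770561*(-1/65) + 1/(16982*((-46*(-45)))) = 2914331/7770561 + (1/16982)/2070 = 2914331/7770561 + (1/16982)*(1/2070) = 2914331/7770561 + 1/35152740 = 34148909229167/91052170162380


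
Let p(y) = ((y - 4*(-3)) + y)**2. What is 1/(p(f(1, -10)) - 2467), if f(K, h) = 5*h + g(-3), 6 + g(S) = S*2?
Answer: 1/10077 ≈ 9.9236e-5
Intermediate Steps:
g(S) = -6 + 2*S (g(S) = -6 + S*2 = -6 + 2*S)
f(K, h) = -12 + 5*h (f(K, h) = 5*h + (-6 + 2*(-3)) = 5*h + (-6 - 6) = 5*h - 12 = -12 + 5*h)
p(y) = (12 + 2*y)**2 (p(y) = ((y + 12) + y)**2 = ((12 + y) + y)**2 = (12 + 2*y)**2)
1/(p(f(1, -10)) - 2467) = 1/(4*(6 + (-12 + 5*(-10)))**2 - 2467) = 1/(4*(6 + (-12 - 50))**2 - 2467) = 1/(4*(6 - 62)**2 - 2467) = 1/(4*(-56)**2 - 2467) = 1/(4*3136 - 2467) = 1/(12544 - 2467) = 1/10077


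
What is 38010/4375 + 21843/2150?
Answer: 202611/10750 ≈ 18.848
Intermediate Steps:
38010/4375 + 21843/2150 = 38010*(1/4375) + 21843*(1/2150) = 1086/125 + 21843/2150 = 202611/10750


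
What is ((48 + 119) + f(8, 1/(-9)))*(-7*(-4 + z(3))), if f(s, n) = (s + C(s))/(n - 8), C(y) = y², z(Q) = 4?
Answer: 0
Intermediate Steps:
f(s, n) = (s + s²)/(-8 + n) (f(s, n) = (s + s²)/(n - 8) = (s + s²)/(-8 + n))
((48 + 119) + f(8, 1/(-9)))*(-7*(-4 + z(3))) = ((48 + 119) + 8*(1 + 8)/(-8 + 1/(-9)))*(-7*(-4 + 4)) = (167 + 8*9/(-8 - ⅑))*(-7*0) = (167 + 8*9/(-73/9))*0 = (167 + 8*(-9/73)*9)*0 = (167 - 648/73)*0 = (11543/73)*0 = 0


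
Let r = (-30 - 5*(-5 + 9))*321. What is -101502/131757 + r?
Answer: -704933784/43919 ≈ -16051.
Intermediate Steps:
r = -16050 (r = (-30 - 5*4)*321 = (-30 - 20)*321 = -50*321 = -16050)
-101502/131757 + r = -101502/131757 - 16050 = -101502*1/131757 - 16050 = -33834/43919 - 16050 = -704933784/43919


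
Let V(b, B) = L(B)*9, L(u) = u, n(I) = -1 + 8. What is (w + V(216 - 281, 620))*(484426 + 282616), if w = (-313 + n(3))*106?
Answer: -20599679952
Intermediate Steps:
n(I) = 7
w = -32436 (w = (-313 + 7)*106 = -306*106 = -32436)
V(b, B) = 9*B (V(b, B) = B*9 = 9*B)
(w + V(216 - 281, 620))*(484426 + 282616) = (-32436 + 9*620)*(484426 + 282616) = (-32436 + 5580)*767042 = -26856*767042 = -20599679952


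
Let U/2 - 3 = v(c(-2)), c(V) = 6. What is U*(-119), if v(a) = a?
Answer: -2142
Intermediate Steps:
U = 18 (U = 6 + 2*6 = 6 + 12 = 18)
U*(-119) = 18*(-119) = -2142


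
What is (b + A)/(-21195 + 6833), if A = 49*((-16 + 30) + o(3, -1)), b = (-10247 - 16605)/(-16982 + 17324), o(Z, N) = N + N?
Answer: -43561/1227951 ≈ -0.035475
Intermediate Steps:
o(Z, N) = 2*N
b = -13426/171 (b = -26852/342 = -26852*1/342 = -13426/171 ≈ -78.515)
A = 588 (A = 49*((-16 + 30) + 2*(-1)) = 49*(14 - 2) = 49*12 = 588)
(b + A)/(-21195 + 6833) = (-13426/171 + 588)/(-21195 + 6833) = (87122/171)/(-14362) = (87122/171)*(-1/14362) = -43561/1227951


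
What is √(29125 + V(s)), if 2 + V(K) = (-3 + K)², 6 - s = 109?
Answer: √40359 ≈ 200.90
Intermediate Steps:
s = -103 (s = 6 - 1*109 = 6 - 109 = -103)
V(K) = -2 + (-3 + K)²
√(29125 + V(s)) = √(29125 + (-2 + (-3 - 103)²)) = √(29125 + (-2 + (-106)²)) = √(29125 + (-2 + 11236)) = √(29125 + 11234) = √40359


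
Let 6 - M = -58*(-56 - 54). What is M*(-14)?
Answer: 89236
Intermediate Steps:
M = -6374 (M = 6 - (-58)*(-56 - 54) = 6 - (-58)*(-110) = 6 - 1*6380 = 6 - 6380 = -6374)
M*(-14) = -6374*(-14) = 89236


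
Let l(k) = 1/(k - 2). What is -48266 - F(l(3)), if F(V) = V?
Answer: -48267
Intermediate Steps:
l(k) = 1/(-2 + k)
-48266 - F(l(3)) = -48266 - 1/(-2 + 3) = -48266 - 1/1 = -48266 - 1*1 = -48266 - 1 = -48267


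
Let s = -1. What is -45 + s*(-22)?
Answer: -23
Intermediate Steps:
-45 + s*(-22) = -45 - 1*(-22) = -45 + 22 = -23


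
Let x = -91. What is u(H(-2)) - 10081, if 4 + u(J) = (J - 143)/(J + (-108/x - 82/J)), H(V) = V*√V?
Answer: (-1102193*√2 + 41297711*I)/(9*(-455*I + 12*√2)) ≈ -10085.0 - 4.4911*I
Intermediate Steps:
H(V) = V^(3/2)
u(J) = -4 + (-143 + J)/(108/91 + J - 82/J) (u(J) = -4 + (J - 143)/(J + (-108/(-91) - 82/J)) = -4 + (-143 + J)/(J + (-108*(-1/91) - 82/J)) = -4 + (-143 + J)/(J + (108/91 - 82/J)) = -4 + (-143 + J)/(108/91 + J - 82/J))
u(H(-2)) - 10081 = (29848 - (-26890)*I*√2 - 273*((-2)^(3/2))²)/(-7462 + 91*((-2)^(3/2))² + 108*(-2)^(3/2)) - 10081 = (29848 - (-26890)*I*√2 - 273*(-2*I*√2)²)/(-7462 + 91*(-2*I*√2)² + 108*(-2*I*√2)) - 10081 = (29848 + 26890*I*√2 - 273*(-8))/(-7462 + 91*(-8) - 216*I*√2) - 10081 = (29848 + 26890*I*√2 + 2184)/(-7462 - 728 - 216*I*√2) - 10081 = (32032 + 26890*I*√2)/(-8190 - 216*I*√2) - 10081 = -10081 + (32032 + 26890*I*√2)/(-8190 - 216*I*√2)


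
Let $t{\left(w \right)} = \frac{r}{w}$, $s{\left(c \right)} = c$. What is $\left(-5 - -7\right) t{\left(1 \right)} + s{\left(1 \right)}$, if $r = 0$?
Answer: $1$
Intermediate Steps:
$t{\left(w \right)} = 0$ ($t{\left(w \right)} = \frac{0}{w} = 0$)
$\left(-5 - -7\right) t{\left(1 \right)} + s{\left(1 \right)} = \left(-5 - -7\right) 0 + 1 = \left(-5 + 7\right) 0 + 1 = 2 \cdot 0 + 1 = 0 + 1 = 1$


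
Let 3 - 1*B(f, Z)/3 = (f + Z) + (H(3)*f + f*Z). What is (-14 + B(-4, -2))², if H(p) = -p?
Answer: 2209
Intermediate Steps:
B(f, Z) = 9 - 3*Z + 6*f - 3*Z*f (B(f, Z) = 9 - 3*((f + Z) + ((-1*3)*f + f*Z)) = 9 - 3*((Z + f) + (-3*f + Z*f)) = 9 - 3*(Z - 2*f + Z*f) = 9 + (-3*Z + 6*f - 3*Z*f) = 9 - 3*Z + 6*f - 3*Z*f)
(-14 + B(-4, -2))² = (-14 + (9 - 3*(-2) + 6*(-4) - 3*(-2)*(-4)))² = (-14 + (9 + 6 - 24 - 24))² = (-14 - 33)² = (-47)² = 2209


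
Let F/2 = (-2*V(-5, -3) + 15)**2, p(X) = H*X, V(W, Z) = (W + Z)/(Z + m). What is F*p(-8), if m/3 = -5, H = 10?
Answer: -2580640/81 ≈ -31860.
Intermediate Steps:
m = -15 (m = 3*(-5) = -15)
V(W, Z) = (W + Z)/(-15 + Z) (V(W, Z) = (W + Z)/(Z - 15) = (W + Z)/(-15 + Z))
p(X) = 10*X
F = 32258/81 (F = 2*(-2*(-5 - 3)/(-15 - 3) + 15)**2 = 2*(-2*(-8)/(-18) + 15)**2 = 2*(-(-1)*(-8)/9 + 15)**2 = 2*(-2*4/9 + 15)**2 = 2*(-8/9 + 15)**2 = 2*(127/9)**2 = 2*(16129/81) = 32258/81 ≈ 398.25)
F*p(-8) = 32258*(10*(-8))/81 = (32258/81)*(-80) = -2580640/81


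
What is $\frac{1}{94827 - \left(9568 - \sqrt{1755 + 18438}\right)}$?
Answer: $\frac{85259}{7269076888} - \frac{\sqrt{20193}}{7269076888} \approx 1.1709 \cdot 10^{-5}$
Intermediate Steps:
$\frac{1}{94827 - \left(9568 - \sqrt{1755 + 18438}\right)} = \frac{1}{94827 - \left(9568 - \sqrt{20193}\right)} = \frac{1}{85259 + \sqrt{20193}}$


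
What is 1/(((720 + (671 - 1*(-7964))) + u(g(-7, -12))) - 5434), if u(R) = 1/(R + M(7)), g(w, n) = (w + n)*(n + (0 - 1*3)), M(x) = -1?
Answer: 284/1113565 ≈ 0.00025504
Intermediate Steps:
g(w, n) = (-3 + n)*(n + w) (g(w, n) = (n + w)*(n + (0 - 3)) = (n + w)*(n - 3) = (n + w)*(-3 + n) = (-3 + n)*(n + w))
u(R) = 1/(-1 + R) (u(R) = 1/(R - 1) = 1/(-1 + R))
1/(((720 + (671 - 1*(-7964))) + u(g(-7, -12))) - 5434) = 1/(((720 + (671 - 1*(-7964))) + 1/(-1 + ((-12)² - 3*(-12) - 3*(-7) - 12*(-7)))) - 5434) = 1/(((720 + (671 + 7964)) + 1/(-1 + (144 + 36 + 21 + 84))) - 5434) = 1/(((720 + 8635) + 1/(-1 + 285)) - 5434) = 1/((9355 + 1/284) - 5434) = 1/(2656821/284 - 5434) = 1/(1113565/284) = 284/1113565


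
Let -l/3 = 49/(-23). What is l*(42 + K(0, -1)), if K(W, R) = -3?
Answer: 5733/23 ≈ 249.26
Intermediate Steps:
l = 147/23 (l = -147/(-23) = -147*(-1)/23 = -3*(-49/23) = 147/23 ≈ 6.3913)
l*(42 + K(0, -1)) = 147*(42 - 3)/23 = (147/23)*39 = 5733/23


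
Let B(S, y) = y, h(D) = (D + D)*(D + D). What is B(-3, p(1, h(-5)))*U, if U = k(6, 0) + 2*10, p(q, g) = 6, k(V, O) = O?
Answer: 120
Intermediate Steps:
h(D) = 4*D² (h(D) = (2*D)*(2*D) = 4*D²)
U = 20 (U = 0 + 2*10 = 0 + 20 = 20)
B(-3, p(1, h(-5)))*U = 6*20 = 120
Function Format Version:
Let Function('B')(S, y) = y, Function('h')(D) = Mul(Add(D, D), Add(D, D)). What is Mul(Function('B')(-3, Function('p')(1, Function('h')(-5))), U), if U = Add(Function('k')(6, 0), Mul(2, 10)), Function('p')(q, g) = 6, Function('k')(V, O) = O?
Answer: 120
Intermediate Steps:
Function('h')(D) = Mul(4, Pow(D, 2)) (Function('h')(D) = Mul(Mul(2, D), Mul(2, D)) = Mul(4, Pow(D, 2)))
U = 20 (U = Add(0, Mul(2, 10)) = Add(0, 20) = 20)
Mul(Function('B')(-3, Function('p')(1, Function('h')(-5))), U) = Mul(6, 20) = 120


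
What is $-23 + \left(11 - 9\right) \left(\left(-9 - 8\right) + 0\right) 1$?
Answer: $-57$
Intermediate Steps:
$-23 + \left(11 - 9\right) \left(\left(-9 - 8\right) + 0\right) 1 = -23 + 2 \left(-17 + 0\right) 1 = -23 + 2 \left(-17\right) 1 = -23 - 34 = -57$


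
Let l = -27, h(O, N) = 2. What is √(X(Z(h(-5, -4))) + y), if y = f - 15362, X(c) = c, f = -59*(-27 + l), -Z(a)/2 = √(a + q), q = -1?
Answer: I*√12178 ≈ 110.35*I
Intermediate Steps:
Z(a) = -2*√(-1 + a) (Z(a) = -2*√(a - 1) = -2*√(-1 + a))
f = 3186 (f = -59*(-27 - 27) = -59*(-54) = 3186)
y = -12176 (y = 3186 - 15362 = -12176)
√(X(Z(h(-5, -4))) + y) = √(-2*√(-1 + 2) - 12176) = √(-2*√1 - 12176) = √(-2*1 - 12176) = √(-2 - 12176) = √(-12178) = I*√12178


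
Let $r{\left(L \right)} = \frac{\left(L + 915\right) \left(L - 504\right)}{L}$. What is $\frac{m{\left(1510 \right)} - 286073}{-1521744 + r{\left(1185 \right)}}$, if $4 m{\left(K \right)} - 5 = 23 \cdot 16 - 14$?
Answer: $\frac{4303367}{22880464} \approx 0.18808$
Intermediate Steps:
$m{\left(K \right)} = \frac{359}{4}$ ($m{\left(K \right)} = \frac{5}{4} + \frac{23 \cdot 16 - 14}{4} = \frac{5}{4} + \frac{368 - 14}{4} = \frac{5}{4} + \frac{1}{4} \cdot 354 = \frac{5}{4} + \frac{177}{2} = \frac{359}{4}$)
$r{\left(L \right)} = \frac{\left(-504 + L\right) \left(915 + L\right)}{L}$ ($r{\left(L \right)} = \frac{\left(915 + L\right) \left(-504 + L\right)}{L} = \frac{\left(-504 + L\right) \left(915 + L\right)}{L}$)
$\frac{m{\left(1510 \right)} - 286073}{-1521744 + r{\left(1185 \right)}} = \frac{\frac{359}{4} - 286073}{-1521744 + \left(411 + 1185 - \frac{461160}{1185}\right)} = - \frac{1143933}{4 \left(-1521744 + \left(411 + 1185 - \frac{30744}{79}\right)\right)} = - \frac{1143933}{4 \left(-1521744 + \frac{95340}{79}\right)} = - \frac{1143933}{4 \left(- \frac{120122436}{79}\right)} = \left(- \frac{1143933}{4}\right) \left(- \frac{79}{120122436}\right) = \frac{4303367}{22880464}$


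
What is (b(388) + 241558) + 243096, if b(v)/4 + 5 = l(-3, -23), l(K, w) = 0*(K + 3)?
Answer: 484634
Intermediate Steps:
l(K, w) = 0 (l(K, w) = 0*(3 + K) = 0)
b(v) = -20 (b(v) = -20 + 4*0 = -20 + 0 = -20)
(b(388) + 241558) + 243096 = (-20 + 241558) + 243096 = 241538 + 243096 = 484634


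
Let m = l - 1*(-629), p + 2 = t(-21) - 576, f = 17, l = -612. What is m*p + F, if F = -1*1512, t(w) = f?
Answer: -11049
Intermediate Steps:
t(w) = 17
F = -1512
p = -561 (p = -2 + (17 - 576) = -2 - 559 = -561)
m = 17 (m = -612 - 1*(-629) = -612 + 629 = 17)
m*p + F = 17*(-561) - 1512 = -9537 - 1512 = -11049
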